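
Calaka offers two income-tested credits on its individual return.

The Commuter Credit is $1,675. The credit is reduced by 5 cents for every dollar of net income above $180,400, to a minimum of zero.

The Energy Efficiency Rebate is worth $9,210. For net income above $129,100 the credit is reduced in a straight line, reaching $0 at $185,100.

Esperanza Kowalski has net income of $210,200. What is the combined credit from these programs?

$185

Commuter Credit: 5% of the $29,800 excess over $180,400 is $1,490; credit = $1,675 − $1,490 = $185.
Energy Efficiency Rebate: $210,200 is at or above $185,100, so the credit is $0.
Total: $185 + $0 = $185.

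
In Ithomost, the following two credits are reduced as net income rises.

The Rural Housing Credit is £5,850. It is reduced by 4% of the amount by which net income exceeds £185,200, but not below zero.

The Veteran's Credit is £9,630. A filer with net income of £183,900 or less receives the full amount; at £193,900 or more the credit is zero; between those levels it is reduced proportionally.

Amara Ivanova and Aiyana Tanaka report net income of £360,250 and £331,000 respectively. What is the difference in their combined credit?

Amara (£360,250): Rural Housing Credit: 4% of the £175,050 excess over £185,200 is £7,002 ≥ base, so the credit is £0. Veteran's Credit: £360,250 is at or above £193,900, so the credit is £0. total £0 + £0 = £0
Aiyana (£331,000): Rural Housing Credit: 4% of the £145,800 excess over £185,200 is £5,832; credit = £5,850 − £5,832 = £18. Veteran's Credit: £331,000 is at or above £193,900, so the credit is £0. total £18 + £0 = £18
Difference: |£0 − £18| = £18.

£18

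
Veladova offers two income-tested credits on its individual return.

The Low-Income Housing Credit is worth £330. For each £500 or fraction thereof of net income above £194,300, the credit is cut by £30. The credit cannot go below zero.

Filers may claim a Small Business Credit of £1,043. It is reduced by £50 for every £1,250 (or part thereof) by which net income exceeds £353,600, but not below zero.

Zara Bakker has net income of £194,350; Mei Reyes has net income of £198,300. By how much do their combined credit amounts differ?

£210

Zara (£194,350): Low-Income Housing Credit: income exceeds £194,300 by £50, which is 1 full-or-partial £500 increment; reduction = 1 × £30 = £30, leaving £300. Small Business Credit: £194,350 is at or below the £353,600 threshold, so the full £1,043 applies. total £300 + £1,043 = £1,343
Mei (£198,300): Low-Income Housing Credit: income exceeds £194,300 by £4,000, which is 8 full-or-partial £500 increments; reduction = 8 × £30 = £240, leaving £90. Small Business Credit: £198,300 is at or below the £353,600 threshold, so the full £1,043 applies. total £90 + £1,043 = £1,133
Difference: |£1,343 − £1,133| = £210.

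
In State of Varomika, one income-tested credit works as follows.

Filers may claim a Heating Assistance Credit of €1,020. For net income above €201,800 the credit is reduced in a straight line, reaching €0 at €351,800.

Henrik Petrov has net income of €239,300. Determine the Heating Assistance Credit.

Heating Assistance Credit: €239,300 is €37,500 into a €150,000 phase-out range, leaving 112,500/150,000 of the credit: €1,020 × 112,500/150,000 = €765.

€765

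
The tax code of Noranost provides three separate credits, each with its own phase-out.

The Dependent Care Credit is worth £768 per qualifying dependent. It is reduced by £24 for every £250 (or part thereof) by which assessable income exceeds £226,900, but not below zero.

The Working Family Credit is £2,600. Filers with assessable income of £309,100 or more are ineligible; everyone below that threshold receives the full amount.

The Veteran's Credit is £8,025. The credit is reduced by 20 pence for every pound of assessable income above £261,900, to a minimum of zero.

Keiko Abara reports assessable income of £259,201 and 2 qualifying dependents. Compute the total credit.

Dependent Care Credit: base = 2 × £768 = £1,536. income exceeds £226,900 by £32,301 → 130 increments × £24 = £3,120 ≥ base, so the credit is £0.
Working Family Credit: £259,201 is below the £309,100 cutoff, so the full £2,600 applies.
Veteran's Credit: £259,201 is at or below the £261,900 threshold, so the full £8,025 applies.
Total: £0 + £2,600 + £8,025 = £10,625.

£10,625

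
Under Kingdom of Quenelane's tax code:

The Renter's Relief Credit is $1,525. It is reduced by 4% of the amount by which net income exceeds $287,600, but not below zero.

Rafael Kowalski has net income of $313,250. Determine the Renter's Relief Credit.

Renter's Relief Credit: 4% of the $25,650 excess over $287,600 is $1,026; credit = $1,525 − $1,026 = $499.

$499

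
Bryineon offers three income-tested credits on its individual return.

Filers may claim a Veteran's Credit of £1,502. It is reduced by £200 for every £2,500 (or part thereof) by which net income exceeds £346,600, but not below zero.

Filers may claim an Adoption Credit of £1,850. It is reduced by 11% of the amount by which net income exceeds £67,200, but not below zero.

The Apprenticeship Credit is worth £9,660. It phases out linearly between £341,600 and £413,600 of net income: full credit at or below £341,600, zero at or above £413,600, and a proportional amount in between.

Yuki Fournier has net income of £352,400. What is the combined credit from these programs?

Veteran's Credit: income exceeds £346,600 by £5,800, which is 3 full-or-partial £2,500 increments; reduction = 3 × £200 = £600, leaving £902.
Adoption Credit: 11% of the £285,200 excess over £67,200 is £31,372 ≥ base, so the credit is £0.
Apprenticeship Credit: £352,400 is £10,800 into a £72,000 phase-out range, leaving 61,200/72,000 of the credit: £9,660 × 61,200/72,000 = £8,211.
Total: £902 + £0 + £8,211 = £9,113.

£9,113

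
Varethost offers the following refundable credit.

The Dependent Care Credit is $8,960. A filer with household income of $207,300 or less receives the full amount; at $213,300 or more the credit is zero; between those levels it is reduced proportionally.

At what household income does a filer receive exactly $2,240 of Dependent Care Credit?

$2,240 is 2,240/8,960 of the full $8,960, so 6,720/8,960 of the $6,000 range has been used: income = $207,300 + $6,000 × 6,720/8,960 = $211,800.

$211,800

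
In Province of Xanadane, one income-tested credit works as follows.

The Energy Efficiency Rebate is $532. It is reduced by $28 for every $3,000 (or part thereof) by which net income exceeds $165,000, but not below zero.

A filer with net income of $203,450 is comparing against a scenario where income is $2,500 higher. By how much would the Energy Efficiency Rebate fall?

At $203,450 — income exceeds $165,000 by $38,450, which is 13 full-or-partial $3,000 increments; reduction = 13 × $28 = $364, leaving $168.
At $205,950 — income exceeds $165,000 by $40,950, which is 14 full-or-partial $3,000 increments; reduction = 14 × $28 = $392, leaving $140.
Lost: $168 − $140 = $28.

$28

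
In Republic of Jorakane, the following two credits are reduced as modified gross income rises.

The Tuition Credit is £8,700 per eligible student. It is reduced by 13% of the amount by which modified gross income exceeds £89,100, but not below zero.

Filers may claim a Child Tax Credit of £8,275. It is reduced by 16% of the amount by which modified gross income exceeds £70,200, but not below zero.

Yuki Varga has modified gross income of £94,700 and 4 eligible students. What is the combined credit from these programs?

Tuition Credit: base = 4 × £8,700 = £34,800. 13% of the £5,600 excess over £89,100 is £728; credit = £34,800 − £728 = £34,072.
Child Tax Credit: 16% of the £24,500 excess over £70,200 is £3,920; credit = £8,275 − £3,920 = £4,355.
Total: £34,072 + £4,355 = £38,427.

£38,427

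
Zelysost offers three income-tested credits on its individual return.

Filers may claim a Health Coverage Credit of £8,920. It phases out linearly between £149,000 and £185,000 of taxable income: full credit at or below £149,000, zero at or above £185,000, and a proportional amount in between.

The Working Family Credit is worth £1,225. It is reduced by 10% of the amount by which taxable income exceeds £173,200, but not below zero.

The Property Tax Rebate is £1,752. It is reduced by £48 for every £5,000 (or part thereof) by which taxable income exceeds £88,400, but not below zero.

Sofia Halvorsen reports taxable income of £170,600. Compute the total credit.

Health Coverage Credit: £170,600 is £21,600 into a £36,000 phase-out range, leaving 14,400/36,000 of the credit: £8,920 × 14,400/36,000 = £3,568.
Working Family Credit: £170,600 is at or below the £173,200 threshold, so the full £1,225 applies.
Property Tax Rebate: income exceeds £88,400 by £82,200, which is 17 full-or-partial £5,000 increments; reduction = 17 × £48 = £816, leaving £936.
Total: £3,568 + £1,225 + £936 = £5,729.

£5,729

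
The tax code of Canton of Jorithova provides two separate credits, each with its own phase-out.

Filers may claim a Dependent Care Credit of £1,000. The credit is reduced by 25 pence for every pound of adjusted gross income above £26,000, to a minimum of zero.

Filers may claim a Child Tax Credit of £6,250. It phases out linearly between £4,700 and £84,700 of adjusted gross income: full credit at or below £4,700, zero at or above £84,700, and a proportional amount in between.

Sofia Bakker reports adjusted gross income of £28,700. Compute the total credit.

£4,700

Dependent Care Credit: 25% of the £2,700 excess over £26,000 is £675; credit = £1,000 − £675 = £325.
Child Tax Credit: £28,700 is £24,000 into a £80,000 phase-out range, leaving 56,000/80,000 of the credit: £6,250 × 56,000/80,000 = £4,375.
Total: £325 + £4,375 = £4,700.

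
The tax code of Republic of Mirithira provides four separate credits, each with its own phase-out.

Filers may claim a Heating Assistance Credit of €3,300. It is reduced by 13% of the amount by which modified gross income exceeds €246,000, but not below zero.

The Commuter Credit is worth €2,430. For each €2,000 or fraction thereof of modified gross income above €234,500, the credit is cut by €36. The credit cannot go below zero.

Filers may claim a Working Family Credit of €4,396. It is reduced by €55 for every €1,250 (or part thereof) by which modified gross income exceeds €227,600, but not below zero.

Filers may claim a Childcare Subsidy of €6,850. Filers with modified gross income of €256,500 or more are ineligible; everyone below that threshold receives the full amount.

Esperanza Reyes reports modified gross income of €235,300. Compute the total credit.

€16,555

Heating Assistance Credit: €235,300 is at or below the €246,000 threshold, so the full €3,300 applies.
Commuter Credit: income exceeds €234,500 by €800, which is 1 full-or-partial €2,000 increment; reduction = 1 × €36 = €36, leaving €2,394.
Working Family Credit: income exceeds €227,600 by €7,700, which is 7 full-or-partial €1,250 increments; reduction = 7 × €55 = €385, leaving €4,011.
Childcare Subsidy: €235,300 is below the €256,500 cutoff, so the full €6,850 applies.
Total: €3,300 + €2,394 + €4,011 + €6,850 = €16,555.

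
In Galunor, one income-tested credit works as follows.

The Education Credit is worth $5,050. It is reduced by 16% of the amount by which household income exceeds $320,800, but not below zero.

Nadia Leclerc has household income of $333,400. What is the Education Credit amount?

Education Credit: 16% of the $12,600 excess over $320,800 is $2,016; credit = $5,050 − $2,016 = $3,034.

$3,034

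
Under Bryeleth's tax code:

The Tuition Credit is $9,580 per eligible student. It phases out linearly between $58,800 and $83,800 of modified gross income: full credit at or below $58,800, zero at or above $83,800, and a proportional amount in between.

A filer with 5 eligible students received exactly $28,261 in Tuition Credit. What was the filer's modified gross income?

$69,050

Full credit = 5 × $9,580 = $47,900.
$28,261 is 28,261/47,900 of the full $47,900, so 19,639/47,900 of the $25,000 range has been used: income = $58,800 + $25,000 × 19,639/47,900 = $69,050.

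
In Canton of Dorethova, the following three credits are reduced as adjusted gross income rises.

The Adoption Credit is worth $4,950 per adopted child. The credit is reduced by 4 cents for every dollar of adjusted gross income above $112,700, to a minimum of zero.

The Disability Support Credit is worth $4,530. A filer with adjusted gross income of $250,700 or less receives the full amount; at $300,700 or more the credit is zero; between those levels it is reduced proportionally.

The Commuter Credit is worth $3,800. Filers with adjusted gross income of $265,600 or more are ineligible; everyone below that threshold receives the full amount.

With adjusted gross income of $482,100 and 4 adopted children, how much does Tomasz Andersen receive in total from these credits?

$5,024

Adoption Credit: base = 4 × $4,950 = $19,800. 4% of the $369,400 excess over $112,700 is $14,776; credit = $19,800 − $14,776 = $5,024.
Disability Support Credit: $482,100 is at or above $300,700, so the credit is $0.
Commuter Credit: $482,100 meets or exceeds the $265,600 cutoff, so the credit is $0.
Total: $5,024 + $0 + $0 = $5,024.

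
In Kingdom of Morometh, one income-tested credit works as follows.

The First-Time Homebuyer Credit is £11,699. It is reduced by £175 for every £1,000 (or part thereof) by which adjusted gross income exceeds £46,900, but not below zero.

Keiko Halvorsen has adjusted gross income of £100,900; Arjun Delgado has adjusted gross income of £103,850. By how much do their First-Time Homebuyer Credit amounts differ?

£525

Keiko (£100,900): First-Time Homebuyer Credit: income exceeds £46,900 by £54,000, which is 54 full-or-partial £1,000 increments; reduction = 54 × £175 = £9,450, leaving £2,249.
Arjun (£103,850): First-Time Homebuyer Credit: income exceeds £46,900 by £56,950, which is 57 full-or-partial £1,000 increments; reduction = 57 × £175 = £9,975, leaving £1,724.
Difference: |£2,249 − £1,724| = £525.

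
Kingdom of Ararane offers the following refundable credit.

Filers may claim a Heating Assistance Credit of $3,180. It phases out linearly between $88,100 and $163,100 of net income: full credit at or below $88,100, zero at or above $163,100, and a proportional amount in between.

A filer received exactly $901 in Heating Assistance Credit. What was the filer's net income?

$901 is 901/3,180 of the full $3,180, so 2,279/3,180 of the $75,000 range has been used: income = $88,100 + $75,000 × 2,279/3,180 = $141,850.

$141,850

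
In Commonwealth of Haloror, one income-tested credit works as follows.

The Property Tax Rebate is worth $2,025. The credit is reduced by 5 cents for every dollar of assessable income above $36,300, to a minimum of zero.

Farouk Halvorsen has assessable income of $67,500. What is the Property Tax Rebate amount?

Property Tax Rebate: 5% of the $31,200 excess over $36,300 is $1,560; credit = $2,025 − $1,560 = $465.

$465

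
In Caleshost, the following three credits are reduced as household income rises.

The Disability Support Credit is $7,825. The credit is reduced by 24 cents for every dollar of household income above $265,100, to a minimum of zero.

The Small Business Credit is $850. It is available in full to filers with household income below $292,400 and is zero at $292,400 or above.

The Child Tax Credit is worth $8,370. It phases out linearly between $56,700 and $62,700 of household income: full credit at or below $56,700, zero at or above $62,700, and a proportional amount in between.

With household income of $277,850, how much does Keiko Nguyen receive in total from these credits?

Disability Support Credit: 24% of the $12,750 excess over $265,100 is $3,060; credit = $7,825 − $3,060 = $4,765.
Small Business Credit: $277,850 is below the $292,400 cutoff, so the full $850 applies.
Child Tax Credit: $277,850 is at or above $62,700, so the credit is $0.
Total: $4,765 + $850 + $0 = $5,615.

$5,615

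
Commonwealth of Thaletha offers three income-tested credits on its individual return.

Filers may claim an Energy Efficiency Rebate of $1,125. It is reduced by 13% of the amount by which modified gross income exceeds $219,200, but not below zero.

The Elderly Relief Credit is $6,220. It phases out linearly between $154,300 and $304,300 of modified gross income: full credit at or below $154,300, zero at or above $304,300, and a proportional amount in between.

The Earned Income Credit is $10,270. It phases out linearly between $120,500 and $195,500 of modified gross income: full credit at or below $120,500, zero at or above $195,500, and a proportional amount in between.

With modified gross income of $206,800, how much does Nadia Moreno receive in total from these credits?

$5,168

Energy Efficiency Rebate: $206,800 is at or below the $219,200 threshold, so the full $1,125 applies.
Elderly Relief Credit: $206,800 is $52,500 into a $150,000 phase-out range, leaving 97,500/150,000 of the credit: $6,220 × 97,500/150,000 = $4,043.
Earned Income Credit: $206,800 is at or above $195,500, so the credit is $0.
Total: $1,125 + $4,043 + $0 = $5,168.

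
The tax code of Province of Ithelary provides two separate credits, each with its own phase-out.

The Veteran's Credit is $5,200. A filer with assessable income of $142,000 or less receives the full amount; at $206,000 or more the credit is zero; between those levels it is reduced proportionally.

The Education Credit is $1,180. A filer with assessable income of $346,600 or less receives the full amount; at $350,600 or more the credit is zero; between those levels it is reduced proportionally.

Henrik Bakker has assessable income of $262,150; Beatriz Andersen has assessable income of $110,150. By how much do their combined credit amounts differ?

Henrik ($262,150): Veteran's Credit: $262,150 is at or above $206,000, so the credit is $0. Education Credit: $262,150 is at or below the $346,600 threshold, so the full $1,180 applies. total $0 + $1,180 = $1,180
Beatriz ($110,150): Veteran's Credit: $110,150 is at or below the $142,000 threshold, so the full $5,200 applies. Education Credit: $110,150 is at or below the $346,600 threshold, so the full $1,180 applies. total $5,200 + $1,180 = $6,380
Difference: |$1,180 − $6,380| = $5,200.

$5,200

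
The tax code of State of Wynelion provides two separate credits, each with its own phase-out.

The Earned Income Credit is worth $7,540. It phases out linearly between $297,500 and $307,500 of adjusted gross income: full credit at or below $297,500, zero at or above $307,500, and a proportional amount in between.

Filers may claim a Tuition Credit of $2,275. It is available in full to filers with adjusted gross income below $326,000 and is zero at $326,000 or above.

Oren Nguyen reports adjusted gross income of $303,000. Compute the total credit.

Earned Income Credit: $303,000 is $5,500 into a $10,000 phase-out range, leaving 4,500/10,000 of the credit: $7,540 × 4,500/10,000 = $3,393.
Tuition Credit: $303,000 is below the $326,000 cutoff, so the full $2,275 applies.
Total: $3,393 + $2,275 = $5,668.

$5,668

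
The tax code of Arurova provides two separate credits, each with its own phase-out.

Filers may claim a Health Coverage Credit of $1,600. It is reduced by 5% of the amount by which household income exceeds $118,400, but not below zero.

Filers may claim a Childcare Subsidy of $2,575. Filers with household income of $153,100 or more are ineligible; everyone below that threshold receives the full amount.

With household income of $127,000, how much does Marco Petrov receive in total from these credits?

$3,745

Health Coverage Credit: 5% of the $8,600 excess over $118,400 is $430; credit = $1,600 − $430 = $1,170.
Childcare Subsidy: $127,000 is below the $153,100 cutoff, so the full $2,575 applies.
Total: $1,170 + $2,575 = $3,745.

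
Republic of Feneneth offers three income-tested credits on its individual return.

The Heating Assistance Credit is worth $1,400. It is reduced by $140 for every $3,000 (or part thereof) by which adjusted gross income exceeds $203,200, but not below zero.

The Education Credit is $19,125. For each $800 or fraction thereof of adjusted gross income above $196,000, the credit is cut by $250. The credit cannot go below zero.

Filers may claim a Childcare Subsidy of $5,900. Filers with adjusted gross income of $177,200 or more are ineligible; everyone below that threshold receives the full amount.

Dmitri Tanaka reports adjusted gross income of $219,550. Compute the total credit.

$12,185

Heating Assistance Credit: income exceeds $203,200 by $16,350, which is 6 full-or-partial $3,000 increments; reduction = 6 × $140 = $840, leaving $560.
Education Credit: income exceeds $196,000 by $23,550, which is 30 full-or-partial $800 increments; reduction = 30 × $250 = $7,500, leaving $11,625.
Childcare Subsidy: $219,550 meets or exceeds the $177,200 cutoff, so the credit is $0.
Total: $560 + $11,625 + $0 = $12,185.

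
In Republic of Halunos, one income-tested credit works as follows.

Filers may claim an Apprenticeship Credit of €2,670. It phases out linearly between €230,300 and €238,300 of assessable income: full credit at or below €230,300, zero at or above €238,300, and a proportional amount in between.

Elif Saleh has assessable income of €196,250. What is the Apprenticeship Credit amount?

Apprenticeship Credit: €196,250 is at or below the €230,300 threshold, so the full €2,670 applies.

€2,670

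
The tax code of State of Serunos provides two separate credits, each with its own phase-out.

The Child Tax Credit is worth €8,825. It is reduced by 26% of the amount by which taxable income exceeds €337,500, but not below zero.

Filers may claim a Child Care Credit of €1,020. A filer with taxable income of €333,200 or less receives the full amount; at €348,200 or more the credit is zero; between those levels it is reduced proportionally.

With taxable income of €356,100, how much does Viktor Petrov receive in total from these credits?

€3,989

Child Tax Credit: 26% of the €18,600 excess over €337,500 is €4,836; credit = €8,825 − €4,836 = €3,989.
Child Care Credit: €356,100 is at or above €348,200, so the credit is €0.
Total: €3,989 + €0 = €3,989.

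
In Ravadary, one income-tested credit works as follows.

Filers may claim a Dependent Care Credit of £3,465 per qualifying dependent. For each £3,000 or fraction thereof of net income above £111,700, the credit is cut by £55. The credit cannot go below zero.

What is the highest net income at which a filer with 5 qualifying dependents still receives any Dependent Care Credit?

Full credit = 5 × £3,465 = £17,325.
After 314 increments the reduction is 314 × £55 = £17,270, leaving £55; one more increment wipes it out. Increment 314 ends at excess 314 × £3,000 = £942,000, so the highest qualifying income is £111,700 + £942,000 = £1,053,700.

£1,053,700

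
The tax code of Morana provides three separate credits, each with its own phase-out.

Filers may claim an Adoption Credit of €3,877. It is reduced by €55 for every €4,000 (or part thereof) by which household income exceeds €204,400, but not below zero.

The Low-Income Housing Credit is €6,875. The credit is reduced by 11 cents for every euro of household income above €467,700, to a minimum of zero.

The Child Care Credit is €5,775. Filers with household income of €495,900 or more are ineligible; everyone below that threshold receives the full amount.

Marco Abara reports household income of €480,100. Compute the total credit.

€11,368

Adoption Credit: income exceeds €204,400 by €275,700, which is 69 full-or-partial €4,000 increments; reduction = 69 × €55 = €3,795, leaving €82.
Low-Income Housing Credit: 11% of the €12,400 excess over €467,700 is €1,364; credit = €6,875 − €1,364 = €5,511.
Child Care Credit: €480,100 is below the €495,900 cutoff, so the full €5,775 applies.
Total: €82 + €5,511 + €5,775 = €11,368.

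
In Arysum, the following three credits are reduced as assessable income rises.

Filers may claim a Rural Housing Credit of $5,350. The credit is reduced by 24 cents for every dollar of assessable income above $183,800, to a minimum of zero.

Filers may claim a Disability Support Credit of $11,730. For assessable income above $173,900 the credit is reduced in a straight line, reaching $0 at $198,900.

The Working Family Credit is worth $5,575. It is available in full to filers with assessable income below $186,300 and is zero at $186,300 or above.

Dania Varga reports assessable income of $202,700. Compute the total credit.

$814

Rural Housing Credit: 24% of the $18,900 excess over $183,800 is $4,536; credit = $5,350 − $4,536 = $814.
Disability Support Credit: $202,700 is at or above $198,900, so the credit is $0.
Working Family Credit: $202,700 meets or exceeds the $186,300 cutoff, so the credit is $0.
Total: $814 + $0 + $0 = $814.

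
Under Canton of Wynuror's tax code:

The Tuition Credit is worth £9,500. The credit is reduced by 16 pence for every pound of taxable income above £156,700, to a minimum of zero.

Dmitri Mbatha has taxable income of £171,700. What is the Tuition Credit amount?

Tuition Credit: 16% of the £15,000 excess over £156,700 is £2,400; credit = £9,500 − £2,400 = £7,100.

£7,100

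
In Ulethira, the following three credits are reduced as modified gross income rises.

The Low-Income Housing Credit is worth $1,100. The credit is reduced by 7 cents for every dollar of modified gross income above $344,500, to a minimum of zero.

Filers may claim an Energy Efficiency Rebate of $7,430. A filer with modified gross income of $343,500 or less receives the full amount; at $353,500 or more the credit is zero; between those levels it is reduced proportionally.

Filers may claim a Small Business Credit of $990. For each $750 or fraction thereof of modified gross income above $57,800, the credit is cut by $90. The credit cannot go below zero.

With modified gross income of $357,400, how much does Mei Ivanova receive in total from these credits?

$197

Low-Income Housing Credit: 7% of the $12,900 excess over $344,500 is $903; credit = $1,100 − $903 = $197.
Energy Efficiency Rebate: $357,400 is at or above $353,500, so the credit is $0.
Small Business Credit: income exceeds $57,800 by $299,600 → 400 increments × $90 = $36,000 ≥ base, so the credit is $0.
Total: $197 + $0 + $0 = $197.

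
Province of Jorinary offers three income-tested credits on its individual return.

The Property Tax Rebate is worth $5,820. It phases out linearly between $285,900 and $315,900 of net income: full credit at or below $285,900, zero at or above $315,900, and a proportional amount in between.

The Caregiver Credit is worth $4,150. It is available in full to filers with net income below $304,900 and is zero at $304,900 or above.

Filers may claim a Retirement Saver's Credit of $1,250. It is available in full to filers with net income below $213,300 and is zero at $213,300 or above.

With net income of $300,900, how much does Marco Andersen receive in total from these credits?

Property Tax Rebate: $300,900 is $15,000 into a $30,000 phase-out range, leaving 15,000/30,000 of the credit: $5,820 × 15,000/30,000 = $2,910.
Caregiver Credit: $300,900 is below the $304,900 cutoff, so the full $4,150 applies.
Retirement Saver's Credit: $300,900 meets or exceeds the $213,300 cutoff, so the credit is $0.
Total: $2,910 + $4,150 + $0 = $7,060.

$7,060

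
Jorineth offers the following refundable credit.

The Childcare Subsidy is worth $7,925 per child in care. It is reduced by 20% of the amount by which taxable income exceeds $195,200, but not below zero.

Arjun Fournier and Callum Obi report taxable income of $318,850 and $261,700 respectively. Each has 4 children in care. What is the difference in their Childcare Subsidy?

$11,430

Arjun ($318,850): Childcare Subsidy: base = 4 × $7,925 = $31,700. 20% of the $123,650 excess over $195,200 is $24,730; credit = $31,700 − $24,730 = $6,970.
Callum ($261,700): Childcare Subsidy: base = 4 × $7,925 = $31,700. 20% of the $66,500 excess over $195,200 is $13,300; credit = $31,700 − $13,300 = $18,400.
Difference: |$6,970 − $18,400| = $11,430.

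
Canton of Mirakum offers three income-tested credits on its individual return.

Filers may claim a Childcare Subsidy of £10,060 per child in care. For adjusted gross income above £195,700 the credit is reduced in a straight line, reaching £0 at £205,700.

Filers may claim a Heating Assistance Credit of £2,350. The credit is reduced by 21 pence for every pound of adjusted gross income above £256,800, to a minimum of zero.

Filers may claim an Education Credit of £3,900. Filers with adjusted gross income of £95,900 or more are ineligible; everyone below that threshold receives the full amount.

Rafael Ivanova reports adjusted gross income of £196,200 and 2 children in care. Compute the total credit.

Childcare Subsidy: base = 2 × £10,060 = £20,120. £196,200 is £500 into a £10,000 phase-out range, leaving 9,500/10,000 of the credit: £20,120 × 9,500/10,000 = £19,114.
Heating Assistance Credit: £196,200 is at or below the £256,800 threshold, so the full £2,350 applies.
Education Credit: £196,200 meets or exceeds the £95,900 cutoff, so the credit is £0.
Total: £19,114 + £2,350 + £0 = £21,464.

£21,464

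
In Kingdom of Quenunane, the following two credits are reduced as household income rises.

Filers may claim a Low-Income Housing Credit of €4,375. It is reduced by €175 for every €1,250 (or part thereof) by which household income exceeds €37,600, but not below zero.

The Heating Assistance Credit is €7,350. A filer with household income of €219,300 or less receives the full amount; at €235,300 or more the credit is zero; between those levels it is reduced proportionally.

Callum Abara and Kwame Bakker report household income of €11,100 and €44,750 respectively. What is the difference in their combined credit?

€1,050

Callum (€11,100): Low-Income Housing Credit: €11,100 is at or below the €37,600 threshold, so the full €4,375 applies. Heating Assistance Credit: €11,100 is at or below the €219,300 threshold, so the full €7,350 applies. total €4,375 + €7,350 = €11,725
Kwame (€44,750): Low-Income Housing Credit: income exceeds €37,600 by €7,150, which is 6 full-or-partial €1,250 increments; reduction = 6 × €175 = €1,050, leaving €3,325. Heating Assistance Credit: €44,750 is at or below the €219,300 threshold, so the full €7,350 applies. total €3,325 + €7,350 = €10,675
Difference: |€11,725 − €10,675| = €1,050.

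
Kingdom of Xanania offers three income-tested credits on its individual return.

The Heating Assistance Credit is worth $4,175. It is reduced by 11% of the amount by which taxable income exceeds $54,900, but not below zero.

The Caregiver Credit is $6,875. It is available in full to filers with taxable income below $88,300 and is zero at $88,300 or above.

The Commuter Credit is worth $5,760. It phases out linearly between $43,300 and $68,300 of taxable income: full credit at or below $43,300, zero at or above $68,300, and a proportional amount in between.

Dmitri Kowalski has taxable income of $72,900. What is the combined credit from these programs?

$9,070

Heating Assistance Credit: 11% of the $18,000 excess over $54,900 is $1,980; credit = $4,175 − $1,980 = $2,195.
Caregiver Credit: $72,900 is below the $88,300 cutoff, so the full $6,875 applies.
Commuter Credit: $72,900 is at or above $68,300, so the credit is $0.
Total: $2,195 + $6,875 + $0 = $9,070.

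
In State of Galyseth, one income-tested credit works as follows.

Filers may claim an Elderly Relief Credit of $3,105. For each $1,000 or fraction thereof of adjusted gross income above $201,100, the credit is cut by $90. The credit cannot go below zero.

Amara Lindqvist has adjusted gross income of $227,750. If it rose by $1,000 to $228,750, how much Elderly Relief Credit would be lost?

$90

At $227,750 — income exceeds $201,100 by $26,650, which is 27 full-or-partial $1,000 increments; reduction = 27 × $90 = $2,430, leaving $675.
At $228,750 — income exceeds $201,100 by $27,650, which is 28 full-or-partial $1,000 increments; reduction = 28 × $90 = $2,520, leaving $585.
Lost: $675 − $585 = $90.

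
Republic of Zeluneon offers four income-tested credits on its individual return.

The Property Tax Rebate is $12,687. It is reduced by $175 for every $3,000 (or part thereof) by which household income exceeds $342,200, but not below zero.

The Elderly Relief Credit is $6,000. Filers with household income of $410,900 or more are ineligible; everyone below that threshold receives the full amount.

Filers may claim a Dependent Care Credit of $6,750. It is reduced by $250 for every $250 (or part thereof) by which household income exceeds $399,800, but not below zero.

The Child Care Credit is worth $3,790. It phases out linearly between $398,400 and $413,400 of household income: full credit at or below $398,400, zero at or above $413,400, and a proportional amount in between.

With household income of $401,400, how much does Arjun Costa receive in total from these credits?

$23,219

Property Tax Rebate: income exceeds $342,200 by $59,200, which is 20 full-or-partial $3,000 increments; reduction = 20 × $175 = $3,500, leaving $9,187.
Elderly Relief Credit: $401,400 is below the $410,900 cutoff, so the full $6,000 applies.
Dependent Care Credit: income exceeds $399,800 by $1,600, which is 7 full-or-partial $250 increments; reduction = 7 × $250 = $1,750, leaving $5,000.
Child Care Credit: $401,400 is $3,000 into a $15,000 phase-out range, leaving 12,000/15,000 of the credit: $3,790 × 12,000/15,000 = $3,032.
Total: $9,187 + $6,000 + $5,000 + $3,032 = $23,219.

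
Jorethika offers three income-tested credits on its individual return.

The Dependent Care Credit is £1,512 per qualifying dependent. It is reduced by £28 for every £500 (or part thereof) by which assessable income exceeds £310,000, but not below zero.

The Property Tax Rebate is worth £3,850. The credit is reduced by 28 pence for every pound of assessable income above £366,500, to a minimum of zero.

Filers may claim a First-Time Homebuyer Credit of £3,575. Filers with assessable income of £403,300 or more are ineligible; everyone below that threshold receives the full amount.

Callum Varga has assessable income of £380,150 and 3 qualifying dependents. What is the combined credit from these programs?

£4,191

Dependent Care Credit: base = 3 × £1,512 = £4,536. income exceeds £310,000 by £70,150, which is 141 full-or-partial £500 increments; reduction = 141 × £28 = £3,948, leaving £588.
Property Tax Rebate: 28% of the £13,650 excess over £366,500 is £3,822; credit = £3,850 − £3,822 = £28.
First-Time Homebuyer Credit: £380,150 is below the £403,300 cutoff, so the full £3,575 applies.
Total: £588 + £28 + £3,575 = £4,191.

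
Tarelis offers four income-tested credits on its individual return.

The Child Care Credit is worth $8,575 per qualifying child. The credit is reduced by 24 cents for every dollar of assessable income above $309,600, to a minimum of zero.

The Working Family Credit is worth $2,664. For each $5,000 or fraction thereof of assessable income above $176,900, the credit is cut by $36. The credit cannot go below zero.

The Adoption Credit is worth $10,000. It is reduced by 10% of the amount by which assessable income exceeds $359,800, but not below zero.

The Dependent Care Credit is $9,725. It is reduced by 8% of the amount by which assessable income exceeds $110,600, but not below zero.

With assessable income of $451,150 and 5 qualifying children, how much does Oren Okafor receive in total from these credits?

Child Care Credit: base = 5 × $8,575 = $42,875. 24% of the $141,550 excess over $309,600 is $33,972; credit = $42,875 − $33,972 = $8,903.
Working Family Credit: income exceeds $176,900 by $274,250, which is 55 full-or-partial $5,000 increments; reduction = 55 × $36 = $1,980, leaving $684.
Adoption Credit: 10% of the $91,350 excess over $359,800 is $9,135; credit = $10,000 − $9,135 = $865.
Dependent Care Credit: 8% of the $340,550 excess over $110,600 is $27,244 ≥ base, so the credit is $0.
Total: $8,903 + $684 + $865 + $0 = $10,452.

$10,452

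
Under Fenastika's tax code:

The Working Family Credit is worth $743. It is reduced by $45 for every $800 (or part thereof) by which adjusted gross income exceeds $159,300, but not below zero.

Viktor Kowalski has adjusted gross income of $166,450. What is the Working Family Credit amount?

Working Family Credit: income exceeds $159,300 by $7,150, which is 9 full-or-partial $800 increments; reduction = 9 × $45 = $405, leaving $338.

$338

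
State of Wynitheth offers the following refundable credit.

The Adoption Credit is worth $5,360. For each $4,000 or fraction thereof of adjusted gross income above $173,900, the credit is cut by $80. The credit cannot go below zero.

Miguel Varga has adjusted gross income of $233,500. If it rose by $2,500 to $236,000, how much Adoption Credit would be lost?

$80

At $233,500 — income exceeds $173,900 by $59,600, which is 15 full-or-partial $4,000 increments; reduction = 15 × $80 = $1,200, leaving $4,160.
At $236,000 — income exceeds $173,900 by $62,100, which is 16 full-or-partial $4,000 increments; reduction = 16 × $80 = $1,280, leaving $4,080.
Lost: $4,160 − $4,080 = $80.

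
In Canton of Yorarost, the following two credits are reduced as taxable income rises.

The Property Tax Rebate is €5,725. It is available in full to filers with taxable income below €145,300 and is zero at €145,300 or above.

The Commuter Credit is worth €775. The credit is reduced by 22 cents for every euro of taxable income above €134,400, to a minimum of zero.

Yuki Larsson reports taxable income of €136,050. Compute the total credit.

Property Tax Rebate: €136,050 is below the €145,300 cutoff, so the full €5,725 applies.
Commuter Credit: 22% of the €1,650 excess over €134,400 is €363; credit = €775 − €363 = €412.
Total: €5,725 + €412 = €6,137.

€6,137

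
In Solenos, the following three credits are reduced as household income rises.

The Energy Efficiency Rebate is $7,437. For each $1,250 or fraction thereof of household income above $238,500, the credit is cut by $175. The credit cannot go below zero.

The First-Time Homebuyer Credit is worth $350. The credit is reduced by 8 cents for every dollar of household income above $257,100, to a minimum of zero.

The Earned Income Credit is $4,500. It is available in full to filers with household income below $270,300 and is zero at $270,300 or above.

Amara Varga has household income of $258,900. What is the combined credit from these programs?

Energy Efficiency Rebate: income exceeds $238,500 by $20,400, which is 17 full-or-partial $1,250 increments; reduction = 17 × $175 = $2,975, leaving $4,462.
First-Time Homebuyer Credit: 8% of the $1,800 excess over $257,100 is $144; credit = $350 − $144 = $206.
Earned Income Credit: $258,900 is below the $270,300 cutoff, so the full $4,500 applies.
Total: $4,462 + $206 + $4,500 = $9,168.

$9,168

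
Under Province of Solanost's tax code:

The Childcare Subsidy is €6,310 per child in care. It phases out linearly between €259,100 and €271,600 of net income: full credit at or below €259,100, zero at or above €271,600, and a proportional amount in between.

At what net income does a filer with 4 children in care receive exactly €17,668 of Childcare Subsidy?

Full credit = 4 × €6,310 = €25,240.
€17,668 is 17,668/25,240 of the full €25,240, so 7,572/25,240 of the €12,500 range has been used: income = €259,100 + €12,500 × 7,572/25,240 = €262,850.

€262,850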